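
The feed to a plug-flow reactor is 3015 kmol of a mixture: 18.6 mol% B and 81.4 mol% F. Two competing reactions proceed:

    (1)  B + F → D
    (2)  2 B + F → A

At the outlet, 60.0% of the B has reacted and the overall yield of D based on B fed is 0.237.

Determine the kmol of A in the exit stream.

Yield of D: 1ξ₁ / 560.8 = 0.237 → ξ₁ = 132.9 kmol.
Conversion of B: 1ξ₁ + 2ξ₂ = 0.6 × 560.8 = 336.5 → ξ₂ = 101.8 kmol.
Outlet amounts (n = n₀ + Σ ν·ξ):
  B: 560.8 − 1(132.9) − 2(101.8) = 224.3
  F: 2454 − 1(132.9) − 1(101.8) = 2220
  D: 0 + 1(132.9) = 132.9
  A: 0 + 1(101.8) = 101.8

102 kmol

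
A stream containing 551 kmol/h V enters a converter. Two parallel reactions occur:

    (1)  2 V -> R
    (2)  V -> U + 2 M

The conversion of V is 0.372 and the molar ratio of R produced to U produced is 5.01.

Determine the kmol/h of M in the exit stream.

Conversion of V: V consumed = 0.372 × 551 = 205 kmol/h = 2ξ₁ + 1ξ₂.
Selectivity: 1ξ₁ / (1ξ₂) = 5.01 → ξ₁ = 5.01 ξ₂.
Substitute: (2·5.01 + 1) ξ₂ = 205 → ξ₂ = 18.6 kmol/h, ξ₁ = 93.19 kmol/h.
Outlet amounts (n = n₀ + Σ ν·ξ):
  V: 551 − 2(93.19) − 1(18.6) = 346
  R: 0 + 1(93.19) = 93.19
  U: 0 + 1(18.6) = 18.6
  M: 0 + 2(18.6) = 37.2

37.2 kmol/h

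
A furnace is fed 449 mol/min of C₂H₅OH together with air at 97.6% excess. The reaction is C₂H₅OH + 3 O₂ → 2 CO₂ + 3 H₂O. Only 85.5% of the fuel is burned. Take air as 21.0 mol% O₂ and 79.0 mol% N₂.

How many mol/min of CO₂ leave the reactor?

Stoichiometric O₂ = 3 × 449 = 1347 mol/min; O₂ fed = 1347 × 1.976 = 2662 mol/min.
N₂ fed = 2662 × 79/21 = 10010 mol/min.
Fuel reacted = 0.855 × 449 → ξ = 383.9 mol/min.
Outlet (n = n₀ + ν ξ):
  C₂H₅OH: 449 − 1(383.9) = 65.11
  O₂: 2662 − 3(383.9) = 1510
  N₂: 10010 (inert)
  CO₂: 0 + 2(383.9) = 767.8
  H₂O: 0 + 3(383.9) = 1152

768 mol/min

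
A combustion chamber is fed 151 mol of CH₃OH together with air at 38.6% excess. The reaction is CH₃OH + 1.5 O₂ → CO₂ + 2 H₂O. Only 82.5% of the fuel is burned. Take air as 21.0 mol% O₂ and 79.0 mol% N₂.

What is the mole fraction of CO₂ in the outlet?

0.0729

Stoichiometric O₂ = 1.5 × 151 = 226.5 mol; O₂ fed = 226.5 × 1.386 = 313.9 mol.
N₂ fed = 313.9 × 79/21 = 1181 mol.
Fuel reacted = 0.825 × 151 → ξ = 124.6 mol.
Outlet (n = n₀ + ν ξ):
  CH₃OH: 151 − 1(124.6) = 26.43
  O₂: 313.9 − 1.5(124.6) = 127.1
  N₂: 1181 (inert)
  CO₂: 0 + 1(124.6) = 124.6
  H₂O: 0 + 2(124.6) = 249.1
Total out = 1708 mol; y_CO₂ = 124.6 / 1708 = 0.07293.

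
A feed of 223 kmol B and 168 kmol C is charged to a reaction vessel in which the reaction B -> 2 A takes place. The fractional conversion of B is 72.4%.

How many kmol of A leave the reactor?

323 kmol

B reacted = 0.724 × 223 = 161.5 kmol; ν_B = −1, so ξ = 161.5/1 = 161.5 kmol.
Outlet amounts (n = n₀ + ν ξ):
  B: 223 − 1(161.5) = 61.55
  A: 0 + 2(161.5) = 322.9
  C: 168 (inert)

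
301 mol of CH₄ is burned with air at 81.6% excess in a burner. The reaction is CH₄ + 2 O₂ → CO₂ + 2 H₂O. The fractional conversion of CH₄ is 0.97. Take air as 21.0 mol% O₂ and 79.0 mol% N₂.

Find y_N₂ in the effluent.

0.747

Stoichiometric O₂ = 2 × 301 = 602 mol; O₂ fed = 602 × 1.816 = 1093 mol.
N₂ fed = 1093 × 79/21 = 4113 mol.
Fuel reacted = 0.97 × 301 → ξ = 292 mol.
Outlet (n = n₀ + ν ξ):
  CH₄: 301 − 1(292) = 9.03
  O₂: 1093 − 2(292) = 509.3
  N₂: 4113 (inert)
  CO₂: 0 + 1(292) = 292
  H₂O: 0 + 2(292) = 583.9
Total out = 5507 mol; y_N₂ = 4113 / 5507 = 0.7468.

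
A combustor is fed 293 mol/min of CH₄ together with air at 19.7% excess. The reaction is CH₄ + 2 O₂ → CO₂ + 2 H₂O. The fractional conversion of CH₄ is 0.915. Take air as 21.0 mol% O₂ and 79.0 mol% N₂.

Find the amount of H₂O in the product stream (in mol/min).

Stoichiometric O₂ = 2 × 293 = 586 mol/min; O₂ fed = 586 × 1.197 = 701.4 mol/min.
N₂ fed = 701.4 × 79/21 = 2639 mol/min.
Fuel reacted = 0.915 × 293 → ξ = 268.1 mol/min.
Outlet (n = n₀ + ν ξ):
  CH₄: 293 − 1(268.1) = 24.9
  O₂: 701.4 − 2(268.1) = 165.3
  N₂: 2639 (inert)
  CO₂: 0 + 1(268.1) = 268.1
  H₂O: 0 + 2(268.1) = 536.2

536 mol/min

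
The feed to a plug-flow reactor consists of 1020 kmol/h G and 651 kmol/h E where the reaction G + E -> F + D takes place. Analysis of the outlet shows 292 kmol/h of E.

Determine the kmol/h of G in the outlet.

661 kmol/h

For E: n = n₀ − 1ξ → 292 = 651 − 1ξ, giving ξ = 359 kmol/h.
Outlet amounts (n = n₀ + ν ξ):
  G: 1020 − 1(359) = 661
  E: 651 − 1(359) = 292
  F: 0 + 1(359) = 359
  D: 0 + 1(359) = 359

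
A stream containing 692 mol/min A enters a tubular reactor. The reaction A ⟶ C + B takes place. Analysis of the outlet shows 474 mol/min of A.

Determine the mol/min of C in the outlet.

218 mol/min

For A: n = n₀ − 1ξ → 474 = 692 − 1ξ, giving ξ = 218 mol/min.
Outlet amounts (n = n₀ + ν ξ):
  A: 692 − 1(218) = 474
  C: 0 + 1(218) = 218
  B: 0 + 1(218) = 218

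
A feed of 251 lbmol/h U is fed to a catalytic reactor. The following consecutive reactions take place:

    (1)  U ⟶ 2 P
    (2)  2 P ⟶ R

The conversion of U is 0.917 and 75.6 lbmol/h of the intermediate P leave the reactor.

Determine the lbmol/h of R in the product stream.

Conversion of U: U consumed = 1ξ₁ = 0.917 × 251 → ξ₁ = 230.2 lbmol/h.
P balance: n_P = 0 + 2ξ₁ − 2ξ₂ = 75.6 → ξ₂ = (2·230.2 − 75.6)/2 = 192.4 lbmol/h.
Outlet amounts (n = n₀ + Σ ν·ξ):
  U: 251 − 1(230.2) = 20.83
  P: 0 + 2(230.2) − 2(192.4) = 75.6
  R: 0 + 1(192.4) = 192.4

192 lbmol/h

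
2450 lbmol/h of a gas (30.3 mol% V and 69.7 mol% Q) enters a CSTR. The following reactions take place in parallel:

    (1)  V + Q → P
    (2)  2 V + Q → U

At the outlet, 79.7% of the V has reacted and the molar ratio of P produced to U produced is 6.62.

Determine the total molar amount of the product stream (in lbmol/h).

Conversion of V: V consumed = 0.797 × 742.4 = 591.7 lbmol/h = 1ξ₁ + 2ξ₂.
Selectivity: 1ξ₁ / (1ξ₂) = 6.62 → ξ₁ = 6.62 ξ₂.
Substitute: (1·6.62 + 2) ξ₂ = 591.7 → ξ₂ = 68.64 lbmol/h, ξ₁ = 454.4 lbmol/h.
Outlet amounts (n = n₀ + Σ ν·ξ):
  V: 742.4 − 1(454.4) − 2(68.64) = 150.7
  Q: 1708 − 1(454.4) − 1(68.64) = 1185
  P: 0 + 1(454.4) = 454.4
  U: 0 + 1(68.64) = 68.64
Total out = 150.7 + 1185 + 454.4 + 68.64 = 1858 lbmol/h.

1860 lbmol/h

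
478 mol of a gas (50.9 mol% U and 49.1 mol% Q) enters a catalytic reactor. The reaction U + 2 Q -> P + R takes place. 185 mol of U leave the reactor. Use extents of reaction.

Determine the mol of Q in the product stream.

118 mol

For U: n = n₀ − 1ξ → 185 = 243.3 − 1ξ, giving ξ = 58.3 mol.
Outlet amounts (n = n₀ + ν ξ):
  U: 243.3 − 1(58.3) = 185
  Q: 234.7 − 2(58.3) = 118.1
  P: 0 + 1(58.3) = 58.3
  R: 0 + 1(58.3) = 58.3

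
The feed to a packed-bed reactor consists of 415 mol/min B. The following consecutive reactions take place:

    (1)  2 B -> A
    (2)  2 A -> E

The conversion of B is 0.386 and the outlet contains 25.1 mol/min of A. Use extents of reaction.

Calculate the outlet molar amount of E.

27.5 mol/min

Conversion of B: B consumed = 2ξ₁ = 0.386 × 415 → ξ₁ = 80.09 mol/min.
A balance: n_A = 0 + 1ξ₁ − 2ξ₂ = 25.1 → ξ₂ = (1·80.09 − 25.1)/2 = 27.5 mol/min.
Outlet amounts (n = n₀ + Σ ν·ξ):
  B: 415 − 2(80.09) = 254.8
  A: 0 + 1(80.09) − 2(27.5) = 25.1
  E: 0 + 1(27.5) = 27.5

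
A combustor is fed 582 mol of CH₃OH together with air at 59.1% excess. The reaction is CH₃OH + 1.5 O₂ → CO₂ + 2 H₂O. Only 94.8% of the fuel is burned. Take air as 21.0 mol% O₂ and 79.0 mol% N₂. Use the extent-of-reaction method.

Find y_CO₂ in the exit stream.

0.0738

Stoichiometric O₂ = 1.5 × 582 = 873 mol; O₂ fed = 873 × 1.591 = 1389 mol.
N₂ fed = 1389 × 79/21 = 5225 mol.
Fuel reacted = 0.948 × 582 → ξ = 551.7 mol.
Outlet (n = n₀ + ν ξ):
  CH₃OH: 582 − 1(551.7) = 30.26
  O₂: 1389 − 1.5(551.7) = 561.3
  N₂: 5225 (inert)
  CO₂: 0 + 1(551.7) = 551.7
  H₂O: 0 + 2(551.7) = 1103
Total out = 7472 mol; y_CO₂ = 551.7 / 7472 = 0.07384.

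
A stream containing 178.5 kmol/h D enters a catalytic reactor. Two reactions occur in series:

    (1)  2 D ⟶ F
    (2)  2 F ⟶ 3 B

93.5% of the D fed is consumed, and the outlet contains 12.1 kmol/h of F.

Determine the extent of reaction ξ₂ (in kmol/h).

Conversion of D: D consumed = 2ξ₁ = 0.935 × 178.5 → ξ₁ = 83.45 kmol/h.
F balance: n_F = 0 + 1ξ₁ − 2ξ₂ = 12.1 → ξ₂ = (1·83.45 − 12.1)/2 = 35.67 kmol/h.
Outlet amounts (n = n₀ + Σ ν·ξ):
  D: 178.5 − 2(83.45) = 11.6
  F: 0 + 1(83.45) − 2(35.67) = 12.1
  B: 0 + 3(35.67) = 107

ξ₂ = 35.7 kmol/h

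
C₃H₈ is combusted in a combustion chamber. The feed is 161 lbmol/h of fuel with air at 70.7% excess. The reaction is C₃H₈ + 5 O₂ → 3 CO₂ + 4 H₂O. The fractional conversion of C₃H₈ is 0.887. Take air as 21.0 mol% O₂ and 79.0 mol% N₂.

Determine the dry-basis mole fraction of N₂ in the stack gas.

0.824

Stoichiometric O₂ = 5 × 161 = 805 lbmol/h; O₂ fed = 805 × 1.707 = 1374 lbmol/h.
N₂ fed = 1374 × 79/21 = 5169 lbmol/h.
Fuel reacted = 0.887 × 161 → ξ = 142.8 lbmol/h.
Outlet (n = n₀ + ν ξ):
  C₃H₈: 161 − 1(142.8) = 18.19
  O₂: 1374 − 5(142.8) = 660.1
  N₂: 5169 (inert)
  CO₂: 0 + 3(142.8) = 428.4
  H₂O: 0 + 4(142.8) = 571.2
Dry total = 6276 lbmol/h; y_N₂ (dry) = 5169 / 6276 = 0.8237.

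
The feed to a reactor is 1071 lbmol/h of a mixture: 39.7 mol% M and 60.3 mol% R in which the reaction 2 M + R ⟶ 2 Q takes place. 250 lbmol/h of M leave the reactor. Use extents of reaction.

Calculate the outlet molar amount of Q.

175 lbmol/h

For M: n = n₀ − 2ξ → 250 = 425.2 − 2ξ, giving ξ = 87.59 lbmol/h.
Outlet amounts (n = n₀ + ν ξ):
  M: 425.2 − 2(87.59) = 250
  R: 645.8 − 1(87.59) = 558.2
  Q: 0 + 2(87.59) = 175.2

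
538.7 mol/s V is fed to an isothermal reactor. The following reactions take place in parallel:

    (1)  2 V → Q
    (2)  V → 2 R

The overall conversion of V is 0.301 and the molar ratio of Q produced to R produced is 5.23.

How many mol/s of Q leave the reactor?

77.4 mol/s

Conversion of V: V consumed = 0.301 × 538.7 = 162.1 mol/s = 2ξ₁ + 1ξ₂.
Selectivity: 1ξ₁ / (2ξ₂) = 5.23 → ξ₁ = 10.46 ξ₂.
Substitute: (2·10.46 + 1) ξ₂ = 162.1 → ξ₂ = 7.397 mol/s, ξ₁ = 77.38 mol/s.
Outlet amounts (n = n₀ + Σ ν·ξ):
  V: 538.7 − 2(77.38) − 1(7.397) = 376.6
  Q: 0 + 1(77.38) = 77.38
  R: 0 + 2(7.397) = 14.79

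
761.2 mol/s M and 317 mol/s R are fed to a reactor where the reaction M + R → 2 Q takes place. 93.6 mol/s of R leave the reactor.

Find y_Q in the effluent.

0.414

For R: n = n₀ − 1ξ → 93.6 = 317 − 1ξ, giving ξ = 223.4 mol/s.
Outlet amounts (n = n₀ + ν ξ):
  M: 761.2 − 1(223.4) = 537.8
  R: 317 − 1(223.4) = 93.6
  Q: 0 + 2(223.4) = 446.8
Total out = 1078 mol/s; y_Q = 446.8 / 1078 = 0.4144.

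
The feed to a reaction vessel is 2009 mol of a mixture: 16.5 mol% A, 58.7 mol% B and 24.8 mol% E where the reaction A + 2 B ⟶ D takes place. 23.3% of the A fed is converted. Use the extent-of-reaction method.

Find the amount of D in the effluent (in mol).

A reacted = 0.233 × 331.5 = 77.24 mol; ν_A = −1, so ξ = 77.24/1 = 77.24 mol.
Outlet amounts (n = n₀ + ν ξ):
  A: 331.5 − 1(77.24) = 254.2
  B: 1179 − 2(77.24) = 1025
  D: 0 + 1(77.24) = 77.24
  E: 498.2 (inert)

77.2 mol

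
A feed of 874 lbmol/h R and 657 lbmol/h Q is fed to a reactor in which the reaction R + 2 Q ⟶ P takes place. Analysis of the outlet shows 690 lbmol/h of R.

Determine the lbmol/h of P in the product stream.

For R: n = n₀ − 1ξ → 690 = 874 − 1ξ, giving ξ = 184 lbmol/h.
Outlet amounts (n = n₀ + ν ξ):
  R: 874 − 1(184) = 690
  Q: 657 − 2(184) = 289
  P: 0 + 1(184) = 184

184 lbmol/h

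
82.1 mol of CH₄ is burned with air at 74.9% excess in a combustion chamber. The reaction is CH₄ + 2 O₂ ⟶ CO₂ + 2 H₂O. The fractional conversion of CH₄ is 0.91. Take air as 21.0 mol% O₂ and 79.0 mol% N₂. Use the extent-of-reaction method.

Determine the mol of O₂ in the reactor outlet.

138 mol

Stoichiometric O₂ = 2 × 82.1 = 164.2 mol; O₂ fed = 164.2 × 1.749 = 287.2 mol.
N₂ fed = 287.2 × 79/21 = 1080 mol.
Fuel reacted = 0.91 × 82.1 → ξ = 74.71 mol.
Outlet (n = n₀ + ν ξ):
  CH₄: 82.1 − 1(74.71) = 7.389
  O₂: 287.2 − 2(74.71) = 137.8
  N₂: 1080 (inert)
  CO₂: 0 + 1(74.71) = 74.71
  H₂O: 0 + 2(74.71) = 149.4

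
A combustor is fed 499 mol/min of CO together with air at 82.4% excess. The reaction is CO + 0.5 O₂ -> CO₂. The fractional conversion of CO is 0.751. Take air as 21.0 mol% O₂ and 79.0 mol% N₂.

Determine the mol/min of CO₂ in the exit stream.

Stoichiometric O₂ = 0.5 × 499 = 249.5 mol/min; O₂ fed = 249.5 × 1.824 = 455.1 mol/min.
N₂ fed = 455.1 × 79/21 = 1712 mol/min.
Fuel reacted = 0.751 × 499 → ξ = 374.7 mol/min.
Outlet (n = n₀ + ν ξ):
  CO: 499 − 1(374.7) = 124.3
  O₂: 455.1 − 0.5(374.7) = 267.7
  N₂: 1712 (inert)
  CO₂: 0 + 1(374.7) = 374.7

375 mol/min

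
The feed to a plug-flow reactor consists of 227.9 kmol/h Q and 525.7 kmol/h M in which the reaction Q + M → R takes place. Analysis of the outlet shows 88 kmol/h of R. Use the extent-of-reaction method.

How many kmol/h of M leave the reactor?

For R: n = n₀ + 1ξ → 88 = 0 + 1ξ, giving ξ = 88 kmol/h.
Outlet amounts (n = n₀ + ν ξ):
  Q: 227.9 − 1(88) = 139.9
  M: 525.7 − 1(88) = 437.7
  R: 0 + 1(88) = 88

438 kmol/h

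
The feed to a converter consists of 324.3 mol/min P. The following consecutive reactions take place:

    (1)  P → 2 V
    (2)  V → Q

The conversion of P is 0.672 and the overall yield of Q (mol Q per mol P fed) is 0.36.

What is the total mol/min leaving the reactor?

542 mol/min

Conversion of P: P consumed = 1ξ₁ = 0.672 × 324.3 → ξ₁ = 217.9 mol/min.
Yield of Q: 1ξ₂ / 324.3 = 0.36 → ξ₂ = 116.7 mol/min.
Outlet amounts (n = n₀ + Σ ν·ξ):
  P: 324.3 − 1(217.9) = 106.4
  V: 0 + 2(217.9) − 1(116.7) = 319.1
  Q: 0 + 1(116.7) = 116.7
Total out = 106.4 + 319.1 + 116.7 = 542.2 mol/min.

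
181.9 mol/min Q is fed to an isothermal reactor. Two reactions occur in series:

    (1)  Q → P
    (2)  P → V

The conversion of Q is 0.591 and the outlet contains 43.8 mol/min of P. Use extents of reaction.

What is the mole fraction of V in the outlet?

Conversion of Q: Q consumed = 1ξ₁ = 0.591 × 181.9 → ξ₁ = 107.5 mol/min.
P balance: n_P = 0 + 1ξ₁ − 1ξ₂ = 43.8 → ξ₂ = (1·107.5 − 43.8)/1 = 63.7 mol/min.
Outlet amounts (n = n₀ + Σ ν·ξ):
  Q: 181.9 − 1(107.5) = 74.4
  P: 0 + 1(107.5) − 1(63.7) = 43.8
  V: 0 + 1(63.7) = 63.7
Total out = 181.9 mol/min; y_V = 63.7 / 181.9 = 0.3502.

0.35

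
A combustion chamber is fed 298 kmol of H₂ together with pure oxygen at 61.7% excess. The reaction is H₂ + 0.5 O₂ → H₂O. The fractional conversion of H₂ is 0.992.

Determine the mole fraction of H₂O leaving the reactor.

0.756

Stoichiometric O₂ = 0.5 × 298 = 149 kmol; O₂ fed = 149 × 1.617 = 240.9 kmol.
Fuel reacted = 0.992 × 298 → ξ = 295.6 kmol.
Outlet (n = n₀ + ν ξ):
  H₂: 298 − 1(295.6) = 2.384
  O₂: 240.9 − 0.5(295.6) = 93.12
  H₂O: 0 + 1(295.6) = 295.6
Total out = 391.1 kmol; y_H₂O = 295.6 / 391.1 = 0.7558.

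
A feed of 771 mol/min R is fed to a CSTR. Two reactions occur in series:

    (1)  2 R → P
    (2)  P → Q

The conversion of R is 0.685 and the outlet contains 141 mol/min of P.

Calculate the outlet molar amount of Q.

123 mol/min

Conversion of R: R consumed = 2ξ₁ = 0.685 × 771 → ξ₁ = 264.1 mol/min.
P balance: n_P = 0 + 1ξ₁ − 1ξ₂ = 141 → ξ₂ = (1·264.1 − 141)/1 = 123.1 mol/min.
Outlet amounts (n = n₀ + Σ ν·ξ):
  R: 771 − 2(264.1) = 242.9
  P: 0 + 1(264.1) − 1(123.1) = 141
  Q: 0 + 1(123.1) = 123.1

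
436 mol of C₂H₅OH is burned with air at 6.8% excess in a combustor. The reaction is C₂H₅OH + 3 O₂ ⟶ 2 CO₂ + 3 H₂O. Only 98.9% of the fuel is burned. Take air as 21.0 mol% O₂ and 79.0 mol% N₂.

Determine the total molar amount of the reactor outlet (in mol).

Stoichiometric O₂ = 3 × 436 = 1308 mol; O₂ fed = 1308 × 1.068 = 1397 mol.
N₂ fed = 1397 × 79/21 = 5255 mol.
Fuel reacted = 0.989 × 436 → ξ = 431.2 mol.
Outlet (n = n₀ + ν ξ):
  C₂H₅OH: 436 − 1(431.2) = 4.796
  O₂: 1397 − 3(431.2) = 103.3
  N₂: 5255 (inert)
  CO₂: 0 + 2(431.2) = 862.4
  H₂O: 0 + 3(431.2) = 1294
Total out = 4.796 + 103.3 + 5255 + 862.4 + 1294 = 7519 mol.

7520 mol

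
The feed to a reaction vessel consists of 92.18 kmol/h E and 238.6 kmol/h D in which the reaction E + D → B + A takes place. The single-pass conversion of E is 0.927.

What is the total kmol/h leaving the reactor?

331 kmol/h

E reacted = 0.927 × 92.18 = 85.45 kmol/h; ν_E = −1, so ξ = 85.45/1 = 85.45 kmol/h.
Outlet amounts (n = n₀ + ν ξ):
  E: 92.18 − 1(85.45) = 6.729
  D: 238.6 − 1(85.45) = 153.1
  B: 0 + 1(85.45) = 85.45
  A: 0 + 1(85.45) = 85.45
Total out = 6.729 + 153.1 + 85.45 + 85.45 = 330.8 kmol/h.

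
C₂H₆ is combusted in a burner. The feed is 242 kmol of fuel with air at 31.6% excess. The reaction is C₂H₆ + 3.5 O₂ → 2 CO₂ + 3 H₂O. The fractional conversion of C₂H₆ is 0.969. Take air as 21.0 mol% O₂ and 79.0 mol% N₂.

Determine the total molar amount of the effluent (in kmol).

5670 kmol

Stoichiometric O₂ = 3.5 × 242 = 847 kmol; O₂ fed = 847 × 1.316 = 1115 kmol.
N₂ fed = 1115 × 79/21 = 4193 kmol.
Fuel reacted = 0.969 × 242 → ξ = 234.5 kmol.
Outlet (n = n₀ + ν ξ):
  C₂H₆: 242 − 1(234.5) = 7.502
  O₂: 1115 − 3.5(234.5) = 293.9
  N₂: 4193 (inert)
  CO₂: 0 + 2(234.5) = 469
  H₂O: 0 + 3(234.5) = 703.5
Total out = 7.502 + 293.9 + 4193 + 469 + 703.5 = 5667 kmol.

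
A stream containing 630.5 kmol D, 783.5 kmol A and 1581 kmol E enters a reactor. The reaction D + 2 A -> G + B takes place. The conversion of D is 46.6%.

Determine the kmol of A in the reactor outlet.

D reacted = 0.466 × 630.5 = 293.8 kmol; ν_D = −1, so ξ = 293.8/1 = 293.8 kmol.
Outlet amounts (n = n₀ + ν ξ):
  D: 630.5 − 1(293.8) = 336.7
  A: 783.5 − 2(293.8) = 195.9
  G: 0 + 1(293.8) = 293.8
  B: 0 + 1(293.8) = 293.8
  E: 1581 (inert)

196 kmol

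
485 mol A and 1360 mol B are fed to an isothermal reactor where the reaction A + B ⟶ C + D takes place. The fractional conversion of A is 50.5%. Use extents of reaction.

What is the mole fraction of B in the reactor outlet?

0.604

A reacted = 0.505 × 485 = 244.9 mol; ν_A = −1, so ξ = 244.9/1 = 244.9 mol.
Outlet amounts (n = n₀ + ν ξ):
  A: 485 − 1(244.9) = 240.1
  B: 1360 − 1(244.9) = 1115
  C: 0 + 1(244.9) = 244.9
  D: 0 + 1(244.9) = 244.9
Total out = 1845 mol; y_B = 1115 / 1845 = 0.6044.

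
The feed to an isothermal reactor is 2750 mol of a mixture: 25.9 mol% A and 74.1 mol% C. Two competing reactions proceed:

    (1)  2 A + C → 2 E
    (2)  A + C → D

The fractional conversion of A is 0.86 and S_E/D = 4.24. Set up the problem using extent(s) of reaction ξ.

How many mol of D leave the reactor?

117 mol

Conversion of A: A consumed = 0.86 × 712.2 = 612.5 mol = 2ξ₁ + 1ξ₂.
Selectivity: 2ξ₁ / (1ξ₂) = 4.24 → ξ₁ = 2.12 ξ₂.
Substitute: (2·2.12 + 1) ξ₂ = 612.5 → ξ₂ = 116.9 mol, ξ₁ = 247.8 mol.
Outlet amounts (n = n₀ + Σ ν·ξ):
  A: 712.2 − 2(247.8) − 1(116.9) = 99.72
  C: 2038 − 1(247.8) − 1(116.9) = 1673
  E: 0 + 2(247.8) = 495.6
  D: 0 + 1(116.9) = 116.9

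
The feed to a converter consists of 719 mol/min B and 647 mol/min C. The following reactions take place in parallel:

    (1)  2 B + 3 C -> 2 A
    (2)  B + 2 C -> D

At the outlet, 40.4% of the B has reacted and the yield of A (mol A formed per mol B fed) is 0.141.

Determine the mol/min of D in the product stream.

189 mol/min

Yield of A: 2ξ₁ / 719 = 0.141 → ξ₁ = 50.69 mol/min.
Conversion of B: 2ξ₁ + 1ξ₂ = 0.404 × 719 = 290.5 → ξ₂ = 189.1 mol/min.
Outlet amounts (n = n₀ + Σ ν·ξ):
  B: 719 − 2(50.69) − 1(189.1) = 428.5
  C: 647 − 3(50.69) − 2(189.1) = 116.7
  A: 0 + 2(50.69) = 101.4
  D: 0 + 1(189.1) = 189.1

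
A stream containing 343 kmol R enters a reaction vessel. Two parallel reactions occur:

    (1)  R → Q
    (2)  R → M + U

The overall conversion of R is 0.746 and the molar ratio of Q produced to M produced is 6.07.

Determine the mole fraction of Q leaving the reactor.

Conversion of R: R consumed = 0.746 × 343 = 255.9 kmol = 1ξ₁ + 1ξ₂.
Selectivity: 1ξ₁ / (1ξ₂) = 6.07 → ξ₁ = 6.07 ξ₂.
Substitute: (1·6.07 + 1) ξ₂ = 255.9 → ξ₂ = 36.19 kmol, ξ₁ = 219.7 kmol.
Outlet amounts (n = n₀ + Σ ν·ξ):
  R: 343 − 1(219.7) − 1(36.19) = 87.12
  Q: 0 + 1(219.7) = 219.7
  M: 0 + 1(36.19) = 36.19
  U: 0 + 1(36.19) = 36.19
Total out = 379.2 kmol; y_Q = 219.7 / 379.2 = 0.5794.

0.579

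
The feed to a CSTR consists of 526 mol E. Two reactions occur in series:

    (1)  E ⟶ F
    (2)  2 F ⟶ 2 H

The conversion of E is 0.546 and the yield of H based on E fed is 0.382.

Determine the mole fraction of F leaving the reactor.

0.164

Conversion of E: E consumed = 1ξ₁ = 0.546 × 526 → ξ₁ = 287.2 mol.
Yield of H: 2ξ₂ / 526 = 0.382 → ξ₂ = 100.5 mol.
Outlet amounts (n = n₀ + Σ ν·ξ):
  E: 526 − 1(287.2) = 238.8
  F: 0 + 1(287.2) − 2(100.5) = 86.26
  H: 0 + 2(100.5) = 200.9
Total out = 526 mol; y_F = 86.26 / 526 = 0.164.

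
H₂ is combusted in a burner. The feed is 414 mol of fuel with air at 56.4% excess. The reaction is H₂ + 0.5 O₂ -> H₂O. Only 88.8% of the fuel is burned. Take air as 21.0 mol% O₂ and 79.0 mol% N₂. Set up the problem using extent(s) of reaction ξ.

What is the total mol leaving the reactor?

1770 mol

Stoichiometric O₂ = 0.5 × 414 = 207 mol; O₂ fed = 207 × 1.564 = 323.7 mol.
N₂ fed = 323.7 × 79/21 = 1218 mol.
Fuel reacted = 0.888 × 414 → ξ = 367.6 mol.
Outlet (n = n₀ + ν ξ):
  H₂: 414 − 1(367.6) = 46.37
  O₂: 323.7 − 0.5(367.6) = 139.9
  N₂: 1218 (inert)
  H₂O: 0 + 1(367.6) = 367.6
Total out = 46.37 + 139.9 + 1218 + 367.6 = 1772 mol.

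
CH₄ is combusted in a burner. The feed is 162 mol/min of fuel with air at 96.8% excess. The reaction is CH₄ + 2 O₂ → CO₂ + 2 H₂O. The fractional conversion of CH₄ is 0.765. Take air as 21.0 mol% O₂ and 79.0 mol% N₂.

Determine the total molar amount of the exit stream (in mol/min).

Stoichiometric O₂ = 2 × 162 = 324 mol/min; O₂ fed = 324 × 1.968 = 637.6 mol/min.
N₂ fed = 637.6 × 79/21 = 2399 mol/min.
Fuel reacted = 0.765 × 162 → ξ = 123.9 mol/min.
Outlet (n = n₀ + ν ξ):
  CH₄: 162 − 1(123.9) = 38.07
  O₂: 637.6 − 2(123.9) = 389.8
  N₂: 2399 (inert)
  CO₂: 0 + 1(123.9) = 123.9
  H₂O: 0 + 2(123.9) = 247.9
Total out = 38.07 + 389.8 + 2399 + 123.9 + 247.9 = 3198 mol/min.

3200 mol/min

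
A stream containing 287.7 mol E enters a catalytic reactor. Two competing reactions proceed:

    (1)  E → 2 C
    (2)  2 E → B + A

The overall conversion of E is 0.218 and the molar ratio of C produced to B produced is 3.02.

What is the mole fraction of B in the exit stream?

0.0568

Conversion of E: E consumed = 0.218 × 287.7 = 62.72 mol = 1ξ₁ + 2ξ₂.
Selectivity: 2ξ₁ / (1ξ₂) = 3.02 → ξ₁ = 1.51 ξ₂.
Substitute: (1·1.51 + 2) ξ₂ = 62.72 → ξ₂ = 17.87 mol, ξ₁ = 26.98 mol.
Outlet amounts (n = n₀ + Σ ν·ξ):
  E: 287.7 − 1(26.98) − 2(17.87) = 225
  C: 0 + 2(26.98) = 53.96
  B: 0 + 1(17.87) = 17.87
  A: 0 + 1(17.87) = 17.87
Total out = 314.7 mol; y_B = 17.87 / 314.7 = 0.05678.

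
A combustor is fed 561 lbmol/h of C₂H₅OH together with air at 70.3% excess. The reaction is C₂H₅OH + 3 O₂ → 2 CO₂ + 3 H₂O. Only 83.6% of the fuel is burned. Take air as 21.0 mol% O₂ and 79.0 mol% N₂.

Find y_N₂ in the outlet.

Stoichiometric O₂ = 3 × 561 = 1683 lbmol/h; O₂ fed = 1683 × 1.703 = 2866 lbmol/h.
N₂ fed = 2866 × 79/21 = 10780 lbmol/h.
Fuel reacted = 0.836 × 561 → ξ = 469 lbmol/h.
Outlet (n = n₀ + ν ξ):
  C₂H₅OH: 561 − 1(469) = 92
  O₂: 2866 − 3(469) = 1459
  N₂: 10780 (inert)
  CO₂: 0 + 2(469) = 938
  H₂O: 0 + 3(469) = 1407
Total out = 14680 lbmol/h; y_N₂ = 10780 / 14680 = 0.7346.

0.735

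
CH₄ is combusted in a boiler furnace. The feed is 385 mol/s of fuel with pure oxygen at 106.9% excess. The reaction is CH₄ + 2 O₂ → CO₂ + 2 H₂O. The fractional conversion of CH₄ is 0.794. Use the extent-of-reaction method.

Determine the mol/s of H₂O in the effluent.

611 mol/s

Stoichiometric O₂ = 2 × 385 = 770 mol/s; O₂ fed = 770 × 2.069 = 1593 mol/s.
Fuel reacted = 0.794 × 385 → ξ = 305.7 mol/s.
Outlet (n = n₀ + ν ξ):
  CH₄: 385 − 1(305.7) = 79.31
  O₂: 1593 − 2(305.7) = 981.7
  CO₂: 0 + 1(305.7) = 305.7
  H₂O: 0 + 2(305.7) = 611.4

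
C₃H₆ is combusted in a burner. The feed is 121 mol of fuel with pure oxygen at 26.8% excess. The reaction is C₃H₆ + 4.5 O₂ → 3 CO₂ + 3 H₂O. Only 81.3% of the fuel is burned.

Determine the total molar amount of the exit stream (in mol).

861 mol

Stoichiometric O₂ = 4.5 × 121 = 544.5 mol; O₂ fed = 544.5 × 1.268 = 690.4 mol.
Fuel reacted = 0.813 × 121 → ξ = 98.37 mol.
Outlet (n = n₀ + ν ξ):
  C₃H₆: 121 − 1(98.37) = 22.63
  O₂: 690.4 − 4.5(98.37) = 247.7
  CO₂: 0 + 3(98.37) = 295.1
  H₂O: 0 + 3(98.37) = 295.1
Total out = 22.63 + 247.7 + 295.1 + 295.1 = 860.6 mol.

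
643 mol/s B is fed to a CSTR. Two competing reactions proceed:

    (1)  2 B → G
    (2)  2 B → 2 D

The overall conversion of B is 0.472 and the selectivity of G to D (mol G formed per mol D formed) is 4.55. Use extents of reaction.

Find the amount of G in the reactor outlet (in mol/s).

Conversion of B: B consumed = 0.472 × 643 = 303.5 mol/s = 2ξ₁ + 2ξ₂.
Selectivity: 1ξ₁ / (2ξ₂) = 4.55 → ξ₁ = 9.1 ξ₂.
Substitute: (2·9.1 + 2) ξ₂ = 303.5 → ξ₂ = 15.02 mol/s, ξ₁ = 136.7 mol/s.
Outlet amounts (n = n₀ + Σ ν·ξ):
  B: 643 − 2(136.7) − 2(15.02) = 339.5
  G: 0 + 1(136.7) = 136.7
  D: 0 + 2(15.02) = 30.05

137 mol/s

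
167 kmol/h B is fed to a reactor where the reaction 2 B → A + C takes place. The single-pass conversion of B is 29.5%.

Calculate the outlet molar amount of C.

24.6 kmol/h

B reacted = 0.295 × 167 = 49.27 kmol/h; ν_B = −2, so ξ = 49.27/2 = 24.63 kmol/h.
Outlet amounts (n = n₀ + ν ξ):
  B: 167 − 2(24.63) = 117.7
  A: 0 + 1(24.63) = 24.63
  C: 0 + 1(24.63) = 24.63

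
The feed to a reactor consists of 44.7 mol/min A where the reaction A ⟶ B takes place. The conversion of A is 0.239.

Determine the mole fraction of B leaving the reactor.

A reacted = 0.239 × 44.7 = 10.68 mol/min; ν_A = −1, so ξ = 10.68/1 = 10.68 mol/min.
Outlet amounts (n = n₀ + ν ξ):
  A: 44.7 − 1(10.68) = 34.02
  B: 0 + 1(10.68) = 10.68
Total out = 44.7 mol/min; y_B = 10.68 / 44.7 = 0.239.

0.239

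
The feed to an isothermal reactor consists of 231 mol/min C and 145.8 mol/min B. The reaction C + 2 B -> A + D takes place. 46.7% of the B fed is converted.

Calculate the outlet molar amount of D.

34 mol/min

B reacted = 0.467 × 145.8 = 68.09 mol/min; ν_B = −2, so ξ = 68.09/2 = 34.04 mol/min.
Outlet amounts (n = n₀ + ν ξ):
  C: 231 − 1(34.04) = 197
  B: 145.8 − 2(34.04) = 77.71
  A: 0 + 1(34.04) = 34.04
  D: 0 + 1(34.04) = 34.04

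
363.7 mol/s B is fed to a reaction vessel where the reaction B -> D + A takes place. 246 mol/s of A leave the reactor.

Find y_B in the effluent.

0.193

For A: n = n₀ + 1ξ → 246 = 0 + 1ξ, giving ξ = 246 mol/s.
Outlet amounts (n = n₀ + ν ξ):
  B: 363.7 − 1(246) = 117.7
  D: 0 + 1(246) = 246
  A: 0 + 1(246) = 246
Total out = 609.7 mol/s; y_B = 117.7 / 609.7 = 0.193.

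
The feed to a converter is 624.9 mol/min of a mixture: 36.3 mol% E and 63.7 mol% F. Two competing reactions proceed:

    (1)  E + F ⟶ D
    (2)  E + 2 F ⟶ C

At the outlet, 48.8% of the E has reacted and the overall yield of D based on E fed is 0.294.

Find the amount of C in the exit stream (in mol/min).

44 mol/min

Yield of D: 1ξ₁ / 226.8 = 0.294 → ξ₁ = 66.69 mol/min.
Conversion of E: 1ξ₁ + 1ξ₂ = 0.488 × 226.8 = 110.7 → ξ₂ = 44.01 mol/min.
Outlet amounts (n = n₀ + Σ ν·ξ):
  E: 226.8 − 1(66.69) − 1(44.01) = 116.1
  F: 398.1 − 1(66.69) − 2(44.01) = 243.4
  D: 0 + 1(66.69) = 66.69
  C: 0 + 1(44.01) = 44.01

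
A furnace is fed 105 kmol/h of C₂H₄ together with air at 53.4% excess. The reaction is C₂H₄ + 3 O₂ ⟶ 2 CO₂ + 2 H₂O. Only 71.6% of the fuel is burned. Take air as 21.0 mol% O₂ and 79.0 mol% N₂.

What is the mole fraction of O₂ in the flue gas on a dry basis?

0.114

Stoichiometric O₂ = 3 × 105 = 315 kmol/h; O₂ fed = 315 × 1.534 = 483.2 kmol/h.
N₂ fed = 483.2 × 79/21 = 1818 kmol/h.
Fuel reacted = 0.716 × 105 → ξ = 75.18 kmol/h.
Outlet (n = n₀ + ν ξ):
  C₂H₄: 105 − 1(75.18) = 29.82
  O₂: 483.2 − 3(75.18) = 257.7
  N₂: 1818 (inert)
  CO₂: 0 + 2(75.18) = 150.4
  H₂O: 0 + 2(75.18) = 150.4
Dry total = 2256 kmol/h; y_O₂ (dry) = 257.7 / 2256 = 0.1142.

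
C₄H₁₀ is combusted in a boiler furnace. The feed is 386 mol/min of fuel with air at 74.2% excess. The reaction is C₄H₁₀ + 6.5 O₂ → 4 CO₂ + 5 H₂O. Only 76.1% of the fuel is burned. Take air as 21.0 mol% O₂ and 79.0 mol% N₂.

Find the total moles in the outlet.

21600 mol/min

Stoichiometric O₂ = 6.5 × 386 = 2509 mol/min; O₂ fed = 2509 × 1.742 = 4371 mol/min.
N₂ fed = 4371 × 79/21 = 16440 mol/min.
Fuel reacted = 0.761 × 386 → ξ = 293.7 mol/min.
Outlet (n = n₀ + ν ξ):
  C₄H₁₀: 386 − 1(293.7) = 92.25
  O₂: 4371 − 6.5(293.7) = 2461
  N₂: 16440 (inert)
  CO₂: 0 + 4(293.7) = 1175
  H₂O: 0 + 5(293.7) = 1469
Total out = 92.25 + 2461 + 16440 + 1175 + 1469 = 21640 mol/min.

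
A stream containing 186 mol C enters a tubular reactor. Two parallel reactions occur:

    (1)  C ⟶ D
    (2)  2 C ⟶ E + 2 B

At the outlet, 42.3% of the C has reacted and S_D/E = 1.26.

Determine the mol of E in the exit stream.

Conversion of C: C consumed = 0.423 × 186 = 78.68 mol = 1ξ₁ + 2ξ₂.
Selectivity: 1ξ₁ / (1ξ₂) = 1.26 → ξ₁ = 1.26 ξ₂.
Substitute: (1·1.26 + 2) ξ₂ = 78.68 → ξ₂ = 24.13 mol, ξ₁ = 30.41 mol.
Outlet amounts (n = n₀ + Σ ν·ξ):
  C: 186 − 1(30.41) − 2(24.13) = 107.3
  D: 0 + 1(30.41) = 30.41
  E: 0 + 1(24.13) = 24.13
  B: 0 + 2(24.13) = 48.27

24.1 mol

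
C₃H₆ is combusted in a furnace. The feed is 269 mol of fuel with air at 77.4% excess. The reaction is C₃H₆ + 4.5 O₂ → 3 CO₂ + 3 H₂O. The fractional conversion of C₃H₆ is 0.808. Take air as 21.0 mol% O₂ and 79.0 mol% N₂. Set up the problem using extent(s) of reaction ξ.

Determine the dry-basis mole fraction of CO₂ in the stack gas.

Stoichiometric O₂ = 4.5 × 269 = 1210 mol; O₂ fed = 1210 × 1.774 = 2147 mol.
N₂ fed = 2147 × 79/21 = 8078 mol.
Fuel reacted = 0.808 × 269 → ξ = 217.4 mol.
Outlet (n = n₀ + ν ξ):
  C₃H₆: 269 − 1(217.4) = 51.65
  O₂: 2147 − 4.5(217.4) = 1169
  N₂: 8078 (inert)
  CO₂: 0 + 3(217.4) = 652.1
  H₂O: 0 + 3(217.4) = 652.1
Dry total = 9951 mol; y_CO₂ (dry) = 652.1 / 9951 = 0.06552.

0.0655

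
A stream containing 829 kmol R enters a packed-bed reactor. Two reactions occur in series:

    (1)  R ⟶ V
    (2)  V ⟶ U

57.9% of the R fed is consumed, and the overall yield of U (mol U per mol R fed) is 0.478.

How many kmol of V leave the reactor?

Conversion of R: R consumed = 1ξ₁ = 0.579 × 829 → ξ₁ = 480 kmol.
Yield of U: 1ξ₂ / 829 = 0.478 → ξ₂ = 396.3 kmol.
Outlet amounts (n = n₀ + Σ ν·ξ):
  R: 829 − 1(480) = 349
  V: 0 + 1(480) − 1(396.3) = 83.73
  U: 0 + 1(396.3) = 396.3

83.7 kmol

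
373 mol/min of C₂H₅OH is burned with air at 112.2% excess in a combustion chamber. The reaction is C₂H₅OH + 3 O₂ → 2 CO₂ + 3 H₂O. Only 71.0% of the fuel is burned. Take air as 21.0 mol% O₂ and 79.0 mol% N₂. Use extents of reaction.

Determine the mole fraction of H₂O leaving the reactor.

Stoichiometric O₂ = 3 × 373 = 1119 mol/min; O₂ fed = 1119 × 2.122 = 2375 mol/min.
N₂ fed = 2375 × 79/21 = 8933 mol/min.
Fuel reacted = 0.71 × 373 → ξ = 264.8 mol/min.
Outlet (n = n₀ + ν ξ):
  C₂H₅OH: 373 − 1(264.8) = 108.2
  O₂: 2375 − 3(264.8) = 1580
  N₂: 8933 (inert)
  CO₂: 0 + 2(264.8) = 529.7
  H₂O: 0 + 3(264.8) = 794.5
Total out = 11950 mol/min; y_H₂O = 794.5 / 11950 = 0.06651.

0.0665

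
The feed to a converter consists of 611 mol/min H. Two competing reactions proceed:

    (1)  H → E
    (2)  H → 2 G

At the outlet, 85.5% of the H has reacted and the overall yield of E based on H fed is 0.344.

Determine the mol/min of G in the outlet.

Yield of E: 1ξ₁ / 611 = 0.344 → ξ₁ = 210.2 mol/min.
Conversion of H: 1ξ₁ + 1ξ₂ = 0.855 × 611 = 522.4 → ξ₂ = 312.2 mol/min.
Outlet amounts (n = n₀ + Σ ν·ξ):
  H: 611 − 1(210.2) − 1(312.2) = 88.6
  E: 0 + 1(210.2) = 210.2
  G: 0 + 2(312.2) = 624.4

624 mol/min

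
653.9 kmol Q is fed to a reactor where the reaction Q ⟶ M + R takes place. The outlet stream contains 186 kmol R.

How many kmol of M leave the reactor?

186 kmol

For R: n = n₀ + 1ξ → 186 = 0 + 1ξ, giving ξ = 186 kmol.
Outlet amounts (n = n₀ + ν ξ):
  Q: 653.9 − 1(186) = 467.9
  M: 0 + 1(186) = 186
  R: 0 + 1(186) = 186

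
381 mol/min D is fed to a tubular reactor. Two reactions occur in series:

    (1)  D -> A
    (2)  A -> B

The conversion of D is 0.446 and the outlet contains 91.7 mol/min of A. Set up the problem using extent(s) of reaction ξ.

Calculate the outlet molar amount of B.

78.2 mol/min

Conversion of D: D consumed = 1ξ₁ = 0.446 × 381 → ξ₁ = 169.9 mol/min.
A balance: n_A = 0 + 1ξ₁ − 1ξ₂ = 91.7 → ξ₂ = (1·169.9 − 91.7)/1 = 78.23 mol/min.
Outlet amounts (n = n₀ + Σ ν·ξ):
  D: 381 − 1(169.9) = 211.1
  A: 0 + 1(169.9) − 1(78.23) = 91.7
  B: 0 + 1(78.23) = 78.23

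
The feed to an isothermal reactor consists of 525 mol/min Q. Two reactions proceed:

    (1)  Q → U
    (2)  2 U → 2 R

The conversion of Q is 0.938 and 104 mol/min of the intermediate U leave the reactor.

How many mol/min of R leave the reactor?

Conversion of Q: Q consumed = 1ξ₁ = 0.938 × 525 → ξ₁ = 492.4 mol/min.
U balance: n_U = 0 + 1ξ₁ − 2ξ₂ = 104 → ξ₂ = (1·492.4 − 104)/2 = 194.2 mol/min.
Outlet amounts (n = n₀ + Σ ν·ξ):
  Q: 525 − 1(492.4) = 32.55
  U: 0 + 1(492.4) − 2(194.2) = 104
  R: 0 + 2(194.2) = 388.4

388 mol/min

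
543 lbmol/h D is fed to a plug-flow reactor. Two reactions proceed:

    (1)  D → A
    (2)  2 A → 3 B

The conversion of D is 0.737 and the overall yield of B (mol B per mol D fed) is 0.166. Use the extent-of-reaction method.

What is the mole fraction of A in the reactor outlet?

0.593

Conversion of D: D consumed = 1ξ₁ = 0.737 × 543 → ξ₁ = 400.2 lbmol/h.
Yield of B: 3ξ₂ / 543 = 0.166 → ξ₂ = 30.05 lbmol/h.
Outlet amounts (n = n₀ + Σ ν·ξ):
  D: 543 − 1(400.2) = 142.8
  A: 0 + 1(400.2) − 2(30.05) = 340.1
  B: 0 + 3(30.05) = 90.14
Total out = 573 lbmol/h; y_A = 340.1 / 573 = 0.5935.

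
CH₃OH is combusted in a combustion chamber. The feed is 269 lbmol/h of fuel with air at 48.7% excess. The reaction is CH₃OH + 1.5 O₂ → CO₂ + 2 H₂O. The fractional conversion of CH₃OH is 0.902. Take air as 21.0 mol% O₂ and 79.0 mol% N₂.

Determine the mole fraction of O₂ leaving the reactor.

0.0727

Stoichiometric O₂ = 1.5 × 269 = 403.5 lbmol/h; O₂ fed = 403.5 × 1.487 = 600 lbmol/h.
N₂ fed = 600 × 79/21 = 2257 lbmol/h.
Fuel reacted = 0.902 × 269 → ξ = 242.6 lbmol/h.
Outlet (n = n₀ + ν ξ):
  CH₃OH: 269 − 1(242.6) = 26.36
  O₂: 600 − 1.5(242.6) = 236
  N₂: 2257 (inert)
  CO₂: 0 + 1(242.6) = 242.6
  H₂O: 0 + 2(242.6) = 485.3
Total out = 3247 lbmol/h; y_O₂ = 236 / 3247 = 0.07269.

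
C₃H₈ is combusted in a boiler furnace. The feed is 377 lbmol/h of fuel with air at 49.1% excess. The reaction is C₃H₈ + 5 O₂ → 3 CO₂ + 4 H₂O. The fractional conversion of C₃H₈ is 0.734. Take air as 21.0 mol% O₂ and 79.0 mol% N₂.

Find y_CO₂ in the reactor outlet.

0.0591

Stoichiometric O₂ = 5 × 377 = 1885 lbmol/h; O₂ fed = 1885 × 1.491 = 2811 lbmol/h.
N₂ fed = 2811 × 79/21 = 10570 lbmol/h.
Fuel reacted = 0.734 × 377 → ξ = 276.7 lbmol/h.
Outlet (n = n₀ + ν ξ):
  C₃H₈: 377 − 1(276.7) = 100.3
  O₂: 2811 − 5(276.7) = 1427
  N₂: 10570 (inert)
  CO₂: 0 + 3(276.7) = 830.2
  H₂O: 0 + 4(276.7) = 1107
Total out = 14040 lbmol/h; y_CO₂ = 830.2 / 14040 = 0.05914.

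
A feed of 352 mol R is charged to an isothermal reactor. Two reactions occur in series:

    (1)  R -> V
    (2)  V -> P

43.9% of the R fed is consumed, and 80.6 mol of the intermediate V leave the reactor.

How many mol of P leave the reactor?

73.9 mol

Conversion of R: R consumed = 1ξ₁ = 0.439 × 352 → ξ₁ = 154.5 mol.
V balance: n_V = 0 + 1ξ₁ − 1ξ₂ = 80.6 → ξ₂ = (1·154.5 − 80.6)/1 = 73.93 mol.
Outlet amounts (n = n₀ + Σ ν·ξ):
  R: 352 − 1(154.5) = 197.5
  V: 0 + 1(154.5) − 1(73.93) = 80.6
  P: 0 + 1(73.93) = 73.93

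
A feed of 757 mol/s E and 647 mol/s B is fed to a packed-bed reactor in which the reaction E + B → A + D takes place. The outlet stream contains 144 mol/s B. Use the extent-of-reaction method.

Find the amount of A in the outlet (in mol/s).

For B: n = n₀ − 1ξ → 144 = 647 − 1ξ, giving ξ = 503 mol/s.
Outlet amounts (n = n₀ + ν ξ):
  E: 757 − 1(503) = 254
  B: 647 − 1(503) = 144
  A: 0 + 1(503) = 503
  D: 0 + 1(503) = 503

503 mol/s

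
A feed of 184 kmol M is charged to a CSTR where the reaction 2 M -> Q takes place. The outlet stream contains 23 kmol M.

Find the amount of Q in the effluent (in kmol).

80.5 kmol

For M: n = n₀ − 2ξ → 23 = 184 − 2ξ, giving ξ = 80.5 kmol.
Outlet amounts (n = n₀ + ν ξ):
  M: 184 − 2(80.5) = 23
  Q: 0 + 1(80.5) = 80.5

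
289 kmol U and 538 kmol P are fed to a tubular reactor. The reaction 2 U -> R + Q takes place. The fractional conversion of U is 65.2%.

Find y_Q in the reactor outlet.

U reacted = 0.652 × 289 = 188.4 kmol; ν_U = −2, so ξ = 188.4/2 = 94.21 kmol.
Outlet amounts (n = n₀ + ν ξ):
  U: 289 − 2(94.21) = 100.6
  R: 0 + 1(94.21) = 94.21
  Q: 0 + 1(94.21) = 94.21
  P: 538 (inert)
Total out = 827 kmol; y_Q = 94.21 / 827 = 0.1139.

0.114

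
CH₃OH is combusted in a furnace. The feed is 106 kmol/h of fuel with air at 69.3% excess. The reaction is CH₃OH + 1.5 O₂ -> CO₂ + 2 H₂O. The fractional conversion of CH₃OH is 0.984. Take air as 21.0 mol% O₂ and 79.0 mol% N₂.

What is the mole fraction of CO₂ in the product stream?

Stoichiometric O₂ = 1.5 × 106 = 159 kmol/h; O₂ fed = 159 × 1.693 = 269.2 kmol/h.
N₂ fed = 269.2 × 79/21 = 1013 kmol/h.
Fuel reacted = 0.984 × 106 → ξ = 104.3 kmol/h.
Outlet (n = n₀ + ν ξ):
  CH₃OH: 106 − 1(104.3) = 1.696
  O₂: 269.2 − 1.5(104.3) = 112.7
  N₂: 1013 (inert)
  CO₂: 0 + 1(104.3) = 104.3
  H₂O: 0 + 2(104.3) = 208.6
Total out = 1440 kmol/h; y_CO₂ = 104.3 / 1440 = 0.07243.

0.0724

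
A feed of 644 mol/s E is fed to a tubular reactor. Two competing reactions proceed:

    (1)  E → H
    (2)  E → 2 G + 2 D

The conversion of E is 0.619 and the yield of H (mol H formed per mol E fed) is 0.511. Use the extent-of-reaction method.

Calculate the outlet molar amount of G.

Yield of H: 1ξ₁ / 644 = 0.511 → ξ₁ = 329.1 mol/s.
Conversion of E: 1ξ₁ + 1ξ₂ = 0.619 × 644 = 398.6 → ξ₂ = 69.55 mol/s.
Outlet amounts (n = n₀ + Σ ν·ξ):
  E: 644 − 1(329.1) − 1(69.55) = 245.4
  H: 0 + 1(329.1) = 329.1
  G: 0 + 2(69.55) = 139.1
  D: 0 + 2(69.55) = 139.1

139 mol/s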